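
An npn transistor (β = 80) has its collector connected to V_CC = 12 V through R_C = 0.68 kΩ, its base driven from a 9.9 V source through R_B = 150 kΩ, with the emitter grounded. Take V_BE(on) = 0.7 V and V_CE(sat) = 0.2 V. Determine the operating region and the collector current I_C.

Assume active. Base-emitter loop: I_B = (V_BB − V_BE)/R_B = (9.9 − 0.7)/150 = 0.0613 mA.
I_C = β·I_B = 80×0.0613 = 4.91 mA.
V_CE = V_CC − I_C·R_C = 12 − 4.91×0.68 = 8.66 V > V_CE(sat), so the active-region assumption holds.

active; I_C ≈ 4.9 mA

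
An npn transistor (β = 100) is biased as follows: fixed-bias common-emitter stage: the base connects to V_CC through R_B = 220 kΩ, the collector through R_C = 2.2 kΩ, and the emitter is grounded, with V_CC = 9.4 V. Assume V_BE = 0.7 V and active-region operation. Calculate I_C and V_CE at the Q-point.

I_C ≈ 4 mA, V_CE ≈ 0.7 V

Base loop: V_CC = I_B·R_B + V_BE, so I_B = (9.4 − 0.7)/220 kΩ = 0.0395 mA.
In the active region I_C = β·I_B = 100 × 0.0395 = 3.95 mA.
Collector loop: V_CE = V_CC − I_C·R_C = 9.4 − 3.95×2.2 = 0.7 V.
Since V_CE = 0.7 V > V_CE(sat) ≈ 0.2 V, the transistor is in the active region as assumed.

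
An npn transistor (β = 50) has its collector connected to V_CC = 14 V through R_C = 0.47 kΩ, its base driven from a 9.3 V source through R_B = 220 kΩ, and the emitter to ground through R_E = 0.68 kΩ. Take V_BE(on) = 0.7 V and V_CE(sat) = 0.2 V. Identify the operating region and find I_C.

active; I_C ≈ 1.7 mA

Assume active. Base-emitter loop: I_B = (V_BB − V_BE)/(R_B + (β+1)R_E) = (9.3 − 0.7)/(220 + 51×0.68) = 0.0338 mA.
I_C = β·I_B = 50×0.0338 = 1.69 mA.
V_CE = V_CC − I_C·R_C − I_E·R_E = 14 − 1.69×0.47 − 1.72×0.68 = 12 V > V_CE(sat), so the active-region assumption holds.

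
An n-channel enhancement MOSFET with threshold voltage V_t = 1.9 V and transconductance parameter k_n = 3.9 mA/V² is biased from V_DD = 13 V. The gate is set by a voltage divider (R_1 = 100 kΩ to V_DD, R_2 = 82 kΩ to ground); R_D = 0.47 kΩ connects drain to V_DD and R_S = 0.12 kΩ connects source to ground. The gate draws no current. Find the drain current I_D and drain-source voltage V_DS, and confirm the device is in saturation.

V_G = V_DD·R_2/(R_1+R_2) = 13×82/182 = 5.86 V.
Assume saturation: I_D = (k_n/2)(V_GS − V_t)² with V_GS = V_G − I_D·R_S = 5.86 − 0.12·I_D.
Substituting gives 0.0281·I_D² − 2.85·I_D + 30.5 = 0, with roots I_D = 12.2 or 89.4 mA.
The root I_D = 89.4 mA gives V_GS = -4.87 V ≤ V_t, so take I_D = 12.2 mA.
Then V_GS = 4.4 V and V_DS = V_DD − I_D(R_D+R_S) = 13 − 12.2×0.59 = 5.82 V.
Saturation requires V_DS ≥ V_GS − V_t = 2.5 V; 5.82 ≥ 2.5 ✓.

I_D ≈ 12 mA, V_DS ≈ 5.8 V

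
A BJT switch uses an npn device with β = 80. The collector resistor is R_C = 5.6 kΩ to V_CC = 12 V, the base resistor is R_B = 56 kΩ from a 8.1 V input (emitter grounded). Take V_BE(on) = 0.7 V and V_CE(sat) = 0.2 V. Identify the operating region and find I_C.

saturation; I_C ≈ 2.1 mA

Assume active: I_B = (8.1 − 0.7)/56 = 0.132 mA, giving I_C = β·I_B = 10.6 mA.
But then V_CE = 12 − 10.6×5.6 = -47.2 V < V_CE(sat) = 0.2 V — impossible in the active region.
So the transistor is saturated. With V_CE = 0.2 V, I_C = (V_CC − 0.2)/R_C = 11.8/5.6 = 2.11 mA.
Check: β·I_B = 10.6 mA > I_C = 2.11 mA, confirming saturation.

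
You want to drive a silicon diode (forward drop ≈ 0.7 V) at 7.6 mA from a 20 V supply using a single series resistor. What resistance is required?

R ≈ 2.5 kΩ

The resistor drops V_S − V_D = 20 − 0.7 = 19.3 V at 7.6 mA.
R = 19.3 V / 7.6 mA = 2.54 kΩ.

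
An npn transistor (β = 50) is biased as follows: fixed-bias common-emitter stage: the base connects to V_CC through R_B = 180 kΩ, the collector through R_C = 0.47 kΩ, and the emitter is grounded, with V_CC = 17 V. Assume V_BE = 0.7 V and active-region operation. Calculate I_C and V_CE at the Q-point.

Base loop: V_CC = I_B·R_B + V_BE, so I_B = (17 − 0.7)/180 kΩ = 0.0906 mA.
In the active region I_C = β·I_B = 50 × 0.0906 = 4.53 mA.
Collector loop: V_CE = V_CC − I_C·R_C = 17 − 4.53×0.47 = 14.9 V.
Since V_CE = 14.9 V > V_CE(sat) ≈ 0.2 V, the transistor is in the active region as assumed.

I_C ≈ 4.5 mA, V_CE ≈ 15 V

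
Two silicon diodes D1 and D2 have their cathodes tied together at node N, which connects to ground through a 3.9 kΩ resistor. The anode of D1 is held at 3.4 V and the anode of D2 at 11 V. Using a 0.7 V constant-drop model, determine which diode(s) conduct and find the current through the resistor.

Assume both conduct. Then node N would need to be at both 3.4−0.7 = 2.7 V and 11−0.7 = 10.3 V, which is impossible.
Assume only D2 conducts: V_N = 11 − 0.7 = 10.3 V, so I_R = 10.3/3.9 = 2.64 mA.
Check D1: its anode-to-cathode voltage is 3.4 − 10.3 = -6.9 V < 0.7 V, so it is off. The assumption is consistent.

Only D2 conducts; I_R ≈ 2.6 mA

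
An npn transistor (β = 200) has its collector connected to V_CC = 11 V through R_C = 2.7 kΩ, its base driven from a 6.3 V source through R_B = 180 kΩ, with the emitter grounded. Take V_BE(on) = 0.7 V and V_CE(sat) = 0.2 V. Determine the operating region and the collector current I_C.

saturation; I_C ≈ 4 mA

Assume active: I_B = (6.3 − 0.7)/180 = 0.0311 mA, giving I_C = β·I_B = 6.22 mA.
But then V_CE = 11 − 6.22×2.7 = -5.8 V < V_CE(sat) = 0.2 V — impossible in the active region.
So the transistor is saturated. With V_CE = 0.2 V, I_C = (V_CC − 0.2)/R_C = 10.8/2.7 = 4 mA.
Check: β·I_B = 6.22 mA > I_C = 4 mA, confirming saturation.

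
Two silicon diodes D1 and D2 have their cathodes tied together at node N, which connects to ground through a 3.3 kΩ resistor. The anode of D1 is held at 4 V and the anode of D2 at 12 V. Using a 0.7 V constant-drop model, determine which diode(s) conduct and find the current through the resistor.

Assume both conduct. Then node N would need to be at both 4−0.7 = 3.3 V and 12−0.7 = 11.3 V, which is impossible.
Assume only D2 conducts: V_N = 12 − 0.7 = 11.3 V, so I_R = 11.3/3.3 = 3.42 mA.
Check D1: its anode-to-cathode voltage is 4 − 11.3 = -7.3 V < 0.7 V, so it is off. The assumption is consistent.

Only D2 conducts; I_R ≈ 3.4 mA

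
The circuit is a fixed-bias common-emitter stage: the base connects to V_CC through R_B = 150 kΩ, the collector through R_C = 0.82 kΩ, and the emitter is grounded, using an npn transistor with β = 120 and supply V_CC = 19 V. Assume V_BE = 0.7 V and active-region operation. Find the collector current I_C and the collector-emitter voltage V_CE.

I_C ≈ 15 mA, V_CE ≈ 7 V

Base loop: V_CC = I_B·R_B + V_BE, so I_B = (19 − 0.7)/150 kΩ = 0.122 mA.
In the active region I_C = β·I_B = 120 × 0.122 = 14.6 mA.
Collector loop: V_CE = V_CC − I_C·R_C = 19 − 14.6×0.82 = 7 V.
Since V_CE = 7 V > V_CE(sat) ≈ 0.2 V, the transistor is in the active region as assumed.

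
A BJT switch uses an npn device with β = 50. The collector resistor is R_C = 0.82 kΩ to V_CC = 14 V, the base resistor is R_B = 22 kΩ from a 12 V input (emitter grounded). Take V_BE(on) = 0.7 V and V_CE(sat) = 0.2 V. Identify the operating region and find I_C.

saturation; I_C ≈ 17 mA

Assume active: I_B = (12 − 0.7)/22 = 0.514 mA, giving I_C = β·I_B = 25.7 mA.
But then V_CE = 14 − 25.7×0.82 = -7.06 V < V_CE(sat) = 0.2 V — impossible in the active region.
So the transistor is saturated. With V_CE = 0.2 V, I_C = (V_CC − 0.2)/R_C = 13.8/0.82 = 16.8 mA.
Check: β·I_B = 25.7 mA > I_C = 16.8 mA, confirming saturation.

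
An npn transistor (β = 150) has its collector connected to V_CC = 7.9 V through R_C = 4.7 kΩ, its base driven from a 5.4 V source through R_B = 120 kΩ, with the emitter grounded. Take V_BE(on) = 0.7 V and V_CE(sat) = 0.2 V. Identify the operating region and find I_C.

Assume active: I_B = (5.4 − 0.7)/120 = 0.0392 mA, giving I_C = β·I_B = 5.88 mA.
But then V_CE = 7.9 − 5.88×4.7 = -19.7 V < V_CE(sat) = 0.2 V — impossible in the active region.
So the transistor is saturated. With V_CE = 0.2 V, I_C = (V_CC − 0.2)/R_C = 7.7/4.7 = 1.64 mA.
Check: β·I_B = 5.88 mA > I_C = 1.64 mA, confirming saturation.

saturation; I_C ≈ 1.6 mA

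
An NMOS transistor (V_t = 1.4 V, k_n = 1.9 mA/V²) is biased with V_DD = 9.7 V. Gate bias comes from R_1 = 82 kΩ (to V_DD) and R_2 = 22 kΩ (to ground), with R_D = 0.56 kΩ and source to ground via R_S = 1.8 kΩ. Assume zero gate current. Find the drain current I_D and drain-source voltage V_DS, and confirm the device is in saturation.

V_G = V_DD·R_2/(R_1+R_2) = 9.7×22/104 = 2.05 V.
Assume saturation: I_D = (k_n/2)(V_GS − V_t)² with V_GS = V_G − I_D·R_S = 2.05 − 1.8·I_D.
Substituting gives 3.08·I_D² − 3.23·I_D + 0.404 = 0, with roots I_D = 0.145 or 0.904 mA.
The root I_D = 0.904 mA gives V_GS = 0.424 V ≤ V_t, so take I_D = 0.145 mA.
Then V_GS = 1.79 V and V_DS = V_DD − I_D(R_D+R_S) = 9.7 − 0.145×2.36 = 9.36 V.
Saturation requires V_DS ≥ V_GS − V_t = 0.391 V; 9.36 ≥ 0.391 ✓.

I_D ≈ 0.15 mA, V_DS ≈ 9.4 V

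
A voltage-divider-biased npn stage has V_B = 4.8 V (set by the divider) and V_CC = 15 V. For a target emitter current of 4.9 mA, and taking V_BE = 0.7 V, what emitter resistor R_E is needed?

R_E ≈ 0.84 kΩ

V_E = V_B − V_BE = 4.8 − 0.7 = 4.1 V.
R_E = V_E / I_E = 4.1 / 4.9 = 0.837 kΩ.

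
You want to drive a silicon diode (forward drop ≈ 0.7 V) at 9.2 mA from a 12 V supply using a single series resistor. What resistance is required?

R ≈ 1.2 kΩ

The resistor drops V_S − V_D = 12 − 0.7 = 11.3 V at 9.2 mA.
R = 11.3 V / 9.2 mA = 1.23 kΩ.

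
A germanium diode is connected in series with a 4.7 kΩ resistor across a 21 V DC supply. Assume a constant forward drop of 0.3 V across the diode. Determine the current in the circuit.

KVL around the loop: 21 = V_D + I·R = 0.3 + I × 4.7 kΩ.
So I = (21 − 0.3) / 4.7 kΩ = 20.7 / 4.7 = 4.4 mA.

I ≈ 4.4 mA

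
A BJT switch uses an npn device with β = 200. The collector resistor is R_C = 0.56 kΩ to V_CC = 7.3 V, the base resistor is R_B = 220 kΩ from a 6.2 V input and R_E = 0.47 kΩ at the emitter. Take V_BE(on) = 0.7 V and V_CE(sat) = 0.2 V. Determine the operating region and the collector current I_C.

active; I_C ≈ 3.5 mA

Assume active. Base-emitter loop: I_B = (V_BB − V_BE)/(R_B + (β+1)R_E) = (6.2 − 0.7)/(220 + 201×0.47) = 0.0175 mA.
I_C = β·I_B = 200×0.0175 = 3.5 mA.
V_CE = V_CC − I_C·R_C − I_E·R_E = 7.3 − 3.5×0.56 − 3.52×0.47 = 3.69 V > V_CE(sat), so the active-region assumption holds.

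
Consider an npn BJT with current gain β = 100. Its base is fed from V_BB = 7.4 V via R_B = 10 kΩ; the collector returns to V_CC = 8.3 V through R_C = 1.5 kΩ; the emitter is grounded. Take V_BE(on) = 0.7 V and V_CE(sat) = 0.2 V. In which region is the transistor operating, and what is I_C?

saturation; I_C ≈ 5.4 mA

Assume active: I_B = (7.4 − 0.7)/10 = 0.67 mA, giving I_C = β·I_B = 67 mA.
But then V_CE = 8.3 − 67×1.5 = -92.2 V < V_CE(sat) = 0.2 V — impossible in the active region.
So the transistor is saturated. With V_CE = 0.2 V, I_C = (V_CC − 0.2)/R_C = 8.1/1.5 = 5.4 mA.
Check: β·I_B = 67 mA > I_C = 5.4 mA, confirming saturation.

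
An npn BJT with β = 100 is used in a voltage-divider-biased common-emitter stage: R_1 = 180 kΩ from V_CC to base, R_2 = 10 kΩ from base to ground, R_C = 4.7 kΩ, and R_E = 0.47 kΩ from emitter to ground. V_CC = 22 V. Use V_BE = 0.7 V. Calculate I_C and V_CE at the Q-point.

Thevenize the base divider: V_Th = V_CC·R_2/(R_1+R_2) = 22×10/190 = 1.16 V, R_Th = R_1‖R_2 = 9.47 kΩ.
Base-emitter loop: V_Th = I_B·R_Th + V_BE + (β+1)I_B·R_E, so I_B = (1.16 − 0.7) / (9.47 + 101×0.47) = 0.00804 mA.
I_C = β·I_B = 100×0.00804 = 0.804 mA, and I_E = (β+1)I_B = 0.812 mA.
V_CE = V_CC − I_C·R_C − I_E·R_E = 22 − 0.804×4.7 − 0.812×0.47 = 17.8 V.
V_CE = 17.8 V > 0.2 V confirms active-region operation.

I_C ≈ 0.8 mA, V_CE ≈ 18 V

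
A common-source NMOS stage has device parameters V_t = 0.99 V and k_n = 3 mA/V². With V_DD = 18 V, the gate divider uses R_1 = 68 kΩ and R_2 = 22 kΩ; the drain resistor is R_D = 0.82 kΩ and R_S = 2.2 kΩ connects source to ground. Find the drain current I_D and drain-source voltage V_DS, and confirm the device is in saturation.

I_D ≈ 1.2 mA, V_DS ≈ 15 V

V_G = V_DD·R_2/(R_1+R_2) = 18×22/90 = 4.4 V.
Assume saturation: I_D = (k_n/2)(V_GS − V_t)² with V_GS = V_G − I_D·R_S = 4.4 − 2.2·I_D.
Substituting gives 7.26·I_D² − 23.5·I_D + 17.4 = 0, with roots I_D = 1.15 or 2.09 mA.
The root I_D = 2.09 mA gives V_GS = -0.189 V ≤ V_t, so take I_D = 1.15 mA.
Then V_GS = 1.87 V and V_DS = V_DD − I_D(R_D+R_S) = 18 − 1.15×3.02 = 14.5 V.
Saturation requires V_DS ≥ V_GS − V_t = 0.876 V; 14.5 ≥ 0.876 ✓.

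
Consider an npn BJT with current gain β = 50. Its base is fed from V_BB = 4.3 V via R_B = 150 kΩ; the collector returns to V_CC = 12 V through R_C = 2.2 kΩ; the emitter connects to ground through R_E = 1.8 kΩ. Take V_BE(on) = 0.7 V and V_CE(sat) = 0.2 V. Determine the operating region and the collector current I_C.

active; I_C ≈ 0.74 mA

Assume active. Base-emitter loop: I_B = (V_BB − V_BE)/(R_B + (β+1)R_E) = (4.3 − 0.7)/(150 + 51×1.8) = 0.0149 mA.
I_C = β·I_B = 50×0.0149 = 0.744 mA.
V_CE = V_CC − I_C·R_C − I_E·R_E = 12 − 0.744×2.2 − 0.759×1.8 = 9 V > V_CE(sat), so the active-region assumption holds.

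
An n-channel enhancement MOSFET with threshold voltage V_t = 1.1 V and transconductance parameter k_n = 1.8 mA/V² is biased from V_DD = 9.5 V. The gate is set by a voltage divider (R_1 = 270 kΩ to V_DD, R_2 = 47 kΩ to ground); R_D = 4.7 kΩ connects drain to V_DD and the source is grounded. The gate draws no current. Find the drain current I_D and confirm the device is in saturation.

I_D ≈ 0.086 mA

V_G = V_DD·R_2/(R_1+R_2) = 9.5×47/317 = 1.41 V. With the source grounded, V_GS = V_G = 1.41 V.
Assume saturation: I_D = (k_n/2)(V_GS − V_t)² = (1.8/2)×(1.41 − 1.1)² = 0.9×0.309² = 0.0857 mA.
V_DS = V_DD − I_D·R_D = 9.5 − 0.0857×4.7 = 9.1 V.
Saturation requires V_DS ≥ V_GS − V_t = 0.309 V; 9.1 ≥ 0.309 ✓.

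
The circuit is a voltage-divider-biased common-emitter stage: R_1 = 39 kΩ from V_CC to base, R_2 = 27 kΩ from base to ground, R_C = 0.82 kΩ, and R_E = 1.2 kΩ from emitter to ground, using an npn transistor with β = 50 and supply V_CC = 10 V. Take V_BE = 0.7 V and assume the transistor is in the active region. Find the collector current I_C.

Thevenize the base divider: V_Th = V_CC·R_2/(R_1+R_2) = 10×27/66 = 4.09 V, R_Th = R_1‖R_2 = 16 kΩ.
Base-emitter loop: V_Th = I_B·R_Th + V_BE + (β+1)I_B·R_E, so I_B = (4.09 − 0.7) / (16 + 51×1.2) = 0.0439 mA.
I_C = β·I_B = 50×0.0439 = 2.2 mA, and I_E = (β+1)I_B = 2.24 mA.
V_CE = V_CC − I_C·R_C − I_E·R_E = 10 − 2.2×0.82 − 2.24×1.2 = 5.51 V.
V_CE = 5.51 V > 0.2 V confirms active-region operation.

I_C ≈ 2.2 mA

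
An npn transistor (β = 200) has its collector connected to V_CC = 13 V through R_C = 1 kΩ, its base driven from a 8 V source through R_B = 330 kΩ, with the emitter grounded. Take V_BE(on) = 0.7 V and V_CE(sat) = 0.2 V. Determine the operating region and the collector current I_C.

Assume active. Base-emitter loop: I_B = (V_BB − V_BE)/R_B = (8 − 0.7)/330 = 0.0221 mA.
I_C = β·I_B = 200×0.0221 = 4.42 mA.
V_CE = V_CC − I_C·R_C = 13 − 4.42×1 = 8.58 V > V_CE(sat), so the active-region assumption holds.

active; I_C ≈ 4.4 mA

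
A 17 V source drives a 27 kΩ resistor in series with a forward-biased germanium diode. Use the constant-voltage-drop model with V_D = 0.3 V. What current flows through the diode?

KVL around the loop: 17 = V_D + I·R = 0.3 + I × 27 kΩ.
So I = (17 − 0.3) / 27 kΩ = 16.7 / 27 = 0.619 mA.

I ≈ 0.62 mA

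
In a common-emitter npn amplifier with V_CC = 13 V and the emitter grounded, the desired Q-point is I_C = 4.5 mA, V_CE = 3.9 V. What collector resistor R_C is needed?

Collector loop: V_CC = I_C·R_C + V_CE.
R_C = (V_CC − V_CE)/I_C = (13 − 3.9)/4.5 = 2.02 kΩ.

R_C ≈ 2 kΩ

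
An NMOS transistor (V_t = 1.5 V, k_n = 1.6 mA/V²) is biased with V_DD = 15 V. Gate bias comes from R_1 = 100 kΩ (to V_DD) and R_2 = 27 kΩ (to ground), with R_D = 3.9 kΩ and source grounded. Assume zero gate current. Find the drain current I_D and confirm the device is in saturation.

I_D ≈ 2.3 mA

V_G = V_DD·R_2/(R_1+R_2) = 15×27/127 = 3.19 V. With the source grounded, V_GS = V_G = 3.19 V.
Assume saturation: I_D = (k_n/2)(V_GS − V_t)² = (1.6/2)×(3.19 − 1.5)² = 0.8×1.69² = 2.28 mA.
V_DS = V_DD − I_D·R_D = 15 − 2.28×3.9 = 6.1 V.
Saturation requires V_DS ≥ V_GS − V_t = 1.69 V; 6.1 ≥ 1.69 ✓.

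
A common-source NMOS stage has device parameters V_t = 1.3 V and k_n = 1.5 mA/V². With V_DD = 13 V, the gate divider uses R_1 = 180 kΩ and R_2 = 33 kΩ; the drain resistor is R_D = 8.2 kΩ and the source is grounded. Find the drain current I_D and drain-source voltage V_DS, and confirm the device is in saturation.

I_D ≈ 0.38 mA, V_DS ≈ 9.9 V

V_G = V_DD·R_2/(R_1+R_2) = 13×33/213 = 2.01 V. With the source grounded, V_GS = V_G = 2.01 V.
Assume saturation: I_D = (k_n/2)(V_GS − V_t)² = (1.5/2)×(2.01 − 1.3)² = 0.75×0.714² = 0.382 mA.
V_DS = V_DD − I_D·R_D = 13 − 0.382×8.2 = 9.86 V.
Saturation requires V_DS ≥ V_GS − V_t = 0.714 V; 9.86 ≥ 0.714 ✓.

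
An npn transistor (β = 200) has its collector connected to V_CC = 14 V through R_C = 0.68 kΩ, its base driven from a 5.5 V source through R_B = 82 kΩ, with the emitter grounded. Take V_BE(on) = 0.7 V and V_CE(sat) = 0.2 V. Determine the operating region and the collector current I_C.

Assume active. Base-emitter loop: I_B = (V_BB − V_BE)/R_B = (5.5 − 0.7)/82 = 0.0585 mA.
I_C = β·I_B = 200×0.0585 = 11.7 mA.
V_CE = V_CC − I_C·R_C = 14 − 11.7×0.68 = 6.04 V > V_CE(sat), so the active-region assumption holds.

active; I_C ≈ 12 mA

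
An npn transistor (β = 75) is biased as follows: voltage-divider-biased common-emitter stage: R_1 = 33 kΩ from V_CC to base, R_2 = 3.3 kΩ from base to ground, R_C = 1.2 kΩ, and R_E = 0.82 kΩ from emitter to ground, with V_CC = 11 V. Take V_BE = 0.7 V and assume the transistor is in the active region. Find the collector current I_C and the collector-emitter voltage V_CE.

Thevenize the base divider: V_Th = V_CC·R_2/(R_1+R_2) = 11×3.3/36.3 = 1 V, R_Th = R_1‖R_2 = 3 kΩ.
Base-emitter loop: V_Th = I_B·R_Th + V_BE + (β+1)I_B·R_E, so I_B = (1 − 0.7) / (3 + 76×0.82) = 0.00459 mA.
I_C = β·I_B = 75×0.00459 = 0.344 mA, and I_E = (β+1)I_B = 0.349 mA.
V_CE = V_CC − I_C·R_C − I_E·R_E = 11 − 0.344×1.2 − 0.349×0.82 = 10.3 V.
V_CE = 10.3 V > 0.2 V confirms active-region operation.

I_C ≈ 0.34 mA, V_CE ≈ 10 V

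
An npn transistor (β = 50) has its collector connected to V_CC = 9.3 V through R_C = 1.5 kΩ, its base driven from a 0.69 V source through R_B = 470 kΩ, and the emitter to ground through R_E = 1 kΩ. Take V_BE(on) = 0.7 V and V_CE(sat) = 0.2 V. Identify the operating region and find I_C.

cutoff; I_C ≈ 0

V_BB = 0.69 V ≤ V_BE(on) = 0.7 V, so the base-emitter junction is not forward biased.
The transistor is in cutoff: I_B = I_C = 0.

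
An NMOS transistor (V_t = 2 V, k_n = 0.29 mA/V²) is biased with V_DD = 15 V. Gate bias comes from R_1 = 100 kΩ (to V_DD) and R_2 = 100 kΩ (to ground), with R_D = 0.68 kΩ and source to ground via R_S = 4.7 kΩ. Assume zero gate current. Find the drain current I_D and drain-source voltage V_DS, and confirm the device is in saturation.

I_D ≈ 0.7 mA, V_DS ≈ 11 V

V_G = V_DD·R_2/(R_1+R_2) = 15×100/200 = 7.5 V.
Assume saturation: I_D = (k_n/2)(V_GS − V_t)² with V_GS = V_G − I_D·R_S = 7.5 − 4.7·I_D.
Substituting gives 3.2·I_D² − 8.5·I_D + 4.39 = 0, with roots I_D = 0.702 or 1.95 mA.
The root I_D = 1.95 mA gives V_GS = -1.67 V ≤ V_t, so take I_D = 0.702 mA.
Then V_GS = 4.2 V and V_DS = V_DD − I_D(R_D+R_S) = 15 − 0.702×5.38 = 11.2 V.
Saturation requires V_DS ≥ V_GS − V_t = 2.2 V; 11.2 ≥ 2.2 ✓.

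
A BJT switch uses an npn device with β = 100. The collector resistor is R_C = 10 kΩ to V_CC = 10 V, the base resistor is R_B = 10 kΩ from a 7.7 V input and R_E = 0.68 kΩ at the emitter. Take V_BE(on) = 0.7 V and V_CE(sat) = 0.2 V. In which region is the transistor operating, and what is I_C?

Assume active: I_B = (7.7 − 0.7)/(10 + 101×0.68) = 0.089 mA, I_C = β·I_B = 8.9 mA.
Then V_CE = 10 − 8.9×10 − 8.99×0.68 = -85.1 V < 0.2 V — the active assumption fails.
Re-solve with V_CE = 0.2 V. KCL at the emitter: V_E/R_E = (V_BB−0.7−V_E)/R_B + (V_CC−0.2−V_E)/R_C, giving V_E = 1.01 V.
I_C = (V_CC − 0.2 − V_E)/R_C = (9.8 − 1.01)/10 = 0.879 mA.
Check: I_B = (7 − 1.01)/10 = 0.599 mA, and β·I_B = 59.9 mA > I_C, confirming saturation.

saturation; I_C ≈ 0.88 mA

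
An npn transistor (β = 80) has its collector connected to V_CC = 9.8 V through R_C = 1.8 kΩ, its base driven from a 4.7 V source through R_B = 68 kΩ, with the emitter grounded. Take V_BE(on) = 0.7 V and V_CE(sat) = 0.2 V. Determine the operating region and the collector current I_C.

Assume active. Base-emitter loop: I_B = (V_BB − V_BE)/R_B = (4.7 − 0.7)/68 = 0.0588 mA.
I_C = β·I_B = 80×0.0588 = 4.71 mA.
V_CE = V_CC − I_C·R_C = 9.8 − 4.71×1.8 = 1.33 V > V_CE(sat), so the active-region assumption holds.

active; I_C ≈ 4.7 mA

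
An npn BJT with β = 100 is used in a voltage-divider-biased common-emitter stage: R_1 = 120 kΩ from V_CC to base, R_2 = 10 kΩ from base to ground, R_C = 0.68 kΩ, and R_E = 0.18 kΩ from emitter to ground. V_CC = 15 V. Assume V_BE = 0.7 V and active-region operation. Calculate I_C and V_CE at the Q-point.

Thevenize the base divider: V_Th = V_CC·R_2/(R_1+R_2) = 15×10/130 = 1.15 V, R_Th = R_1‖R_2 = 9.23 kΩ.
Base-emitter loop: V_Th = I_B·R_Th + V_BE + (β+1)I_B·R_E, so I_B = (1.15 − 0.7) / (9.23 + 101×0.18) = 0.0166 mA.
I_C = β·I_B = 100×0.0166 = 1.66 mA, and I_E = (β+1)I_B = 1.67 mA.
V_CE = V_CC − I_C·R_C − I_E·R_E = 15 − 1.66×0.68 − 1.67×0.18 = 13.6 V.
V_CE = 13.6 V > 0.2 V confirms active-region operation.

I_C ≈ 1.7 mA, V_CE ≈ 14 V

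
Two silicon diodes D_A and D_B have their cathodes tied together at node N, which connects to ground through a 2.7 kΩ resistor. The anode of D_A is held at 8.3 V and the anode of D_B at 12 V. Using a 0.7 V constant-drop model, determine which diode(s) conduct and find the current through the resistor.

Only D_B conducts; I_R ≈ 4.2 mA

Assume both conduct. Then node N would need to be at both 8.3−0.7 = 7.6 V and 12−0.7 = 11.3 V, which is impossible.
Assume only D_B conducts: V_N = 12 − 0.7 = 11.3 V, so I_R = 11.3/2.7 = 4.19 mA.
Check D_A: its anode-to-cathode voltage is 8.3 − 11.3 = -3 V < 0.7 V, so it is off. The assumption is consistent.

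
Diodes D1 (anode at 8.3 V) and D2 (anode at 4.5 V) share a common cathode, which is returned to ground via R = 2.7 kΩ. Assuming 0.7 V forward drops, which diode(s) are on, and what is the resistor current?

Only D1 conducts; I_R ≈ 2.8 mA

Assume both conduct. Then node N would need to be at both 8.3−0.7 = 7.6 V and 4.5−0.7 = 3.8 V, which is impossible.
Assume only D1 conducts: V_N = 8.3 − 0.7 = 7.6 V, so I_R = 7.6/2.7 = 2.81 mA.
Check D2: its anode-to-cathode voltage is 4.5 − 7.6 = -3.1 V < 0.7 V, so it is off. The assumption is consistent.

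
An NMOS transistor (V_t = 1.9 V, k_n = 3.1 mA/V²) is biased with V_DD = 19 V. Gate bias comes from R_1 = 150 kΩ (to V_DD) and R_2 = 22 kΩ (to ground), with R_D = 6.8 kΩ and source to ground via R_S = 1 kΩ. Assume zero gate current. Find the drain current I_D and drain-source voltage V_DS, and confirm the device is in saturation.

V_G = V_DD·R_2/(R_1+R_2) = 19×22/172 = 2.43 V.
Assume saturation: I_D = (k_n/2)(V_GS − V_t)² with V_GS = V_G − I_D·R_S = 2.43 − 1·I_D.
Substituting gives 1.55·I_D² − 2.64·I_D + 0.436 = 0, with roots I_D = 0.185 or 1.52 mA.
The root I_D = 1.52 mA gives V_GS = 0.909 V ≤ V_t, so take I_D = 0.185 mA.
Then V_GS = 2.25 V and V_DS = V_DD − I_D(R_D+R_S) = 19 − 0.185×7.8 = 17.6 V.
Saturation requires V_DS ≥ V_GS − V_t = 0.345 V; 17.6 ≥ 0.345 ✓.

I_D ≈ 0.18 mA, V_DS ≈ 18 V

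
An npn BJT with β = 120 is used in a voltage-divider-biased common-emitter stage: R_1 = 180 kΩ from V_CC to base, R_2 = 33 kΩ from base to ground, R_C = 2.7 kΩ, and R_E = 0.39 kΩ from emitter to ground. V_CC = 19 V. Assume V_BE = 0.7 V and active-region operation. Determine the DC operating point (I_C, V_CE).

I_C ≈ 3.6 mA, V_CE ≈ 7.9 V

Thevenize the base divider: V_Th = V_CC·R_2/(R_1+R_2) = 19×33/213 = 2.94 V, R_Th = R_1‖R_2 = 27.9 kΩ.
Base-emitter loop: V_Th = I_B·R_Th + V_BE + (β+1)I_B·R_E, so I_B = (2.94 − 0.7) / (27.9 + 121×0.39) = 0.0299 mA.
I_C = β·I_B = 120×0.0299 = 3.59 mA, and I_E = (β+1)I_B = 3.62 mA.
V_CE = V_CC − I_C·R_C − I_E·R_E = 19 − 3.59×2.7 − 3.62×0.39 = 7.91 V.
V_CE = 7.91 V > 0.2 V confirms active-region operation.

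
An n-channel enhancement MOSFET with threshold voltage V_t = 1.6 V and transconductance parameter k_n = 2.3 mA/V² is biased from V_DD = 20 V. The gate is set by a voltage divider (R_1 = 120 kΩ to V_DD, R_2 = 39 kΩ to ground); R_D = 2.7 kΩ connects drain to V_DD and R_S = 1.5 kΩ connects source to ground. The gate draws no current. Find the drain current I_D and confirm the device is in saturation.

I_D ≈ 1.5 mA

V_G = V_DD·R_2/(R_1+R_2) = 20×39/159 = 4.91 V.
Assume saturation: I_D = (k_n/2)(V_GS − V_t)² with V_GS = V_G − I_D·R_S = 4.91 − 1.5·I_D.
Substituting gives 2.59·I_D² − 12.4·I_D + 12.6 = 0, with roots I_D = 1.45 or 3.34 mA.
The root I_D = 3.34 mA gives V_GS = -0.104 V ≤ V_t, so take I_D = 1.45 mA.
Then V_GS = 2.72 V and V_DS = V_DD − I_D(R_D+R_S) = 20 − 1.45×4.2 = 13.9 V.
Saturation requires V_DS ≥ V_GS − V_t = 1.12 V; 13.9 ≥ 1.12 ✓.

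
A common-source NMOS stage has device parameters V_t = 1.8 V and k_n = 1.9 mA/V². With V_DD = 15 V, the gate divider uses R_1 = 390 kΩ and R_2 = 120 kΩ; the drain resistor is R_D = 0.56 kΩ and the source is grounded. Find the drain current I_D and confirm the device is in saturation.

I_D ≈ 2.8 mA

V_G = V_DD·R_2/(R_1+R_2) = 15×120/510 = 3.53 V. With the source grounded, V_GS = V_G = 3.53 V.
Assume saturation: I_D = (k_n/2)(V_GS − V_t)² = (1.9/2)×(3.53 − 1.8)² = 0.95×1.73² = 2.84 mA.
V_DS = V_DD − I_D·R_D = 15 − 2.84×0.56 = 13.4 V.
Saturation requires V_DS ≥ V_GS − V_t = 1.73 V; 13.4 ≥ 1.73 ✓.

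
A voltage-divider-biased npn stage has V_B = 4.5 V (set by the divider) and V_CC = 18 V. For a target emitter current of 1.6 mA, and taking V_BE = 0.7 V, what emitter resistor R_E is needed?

R_E ≈ 2.4 kΩ

V_E = V_B − V_BE = 4.5 − 0.7 = 3.8 V.
R_E = V_E / I_E = 3.8 / 1.6 = 2.37 kΩ.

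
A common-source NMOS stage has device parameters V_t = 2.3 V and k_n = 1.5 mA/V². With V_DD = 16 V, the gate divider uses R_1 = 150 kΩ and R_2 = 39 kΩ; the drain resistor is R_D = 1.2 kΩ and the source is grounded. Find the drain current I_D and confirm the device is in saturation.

V_G = V_DD·R_2/(R_1+R_2) = 16×39/189 = 3.3 V. With the source grounded, V_GS = V_G = 3.3 V.
Assume saturation: I_D = (k_n/2)(V_GS − V_t)² = (1.5/2)×(3.3 − 2.3)² = 0.75×1² = 0.752 mA.
V_DS = V_DD − I_D·R_D = 16 − 0.752×1.2 = 15.1 V.
Saturation requires V_DS ≥ V_GS − V_t = 1 V; 15.1 ≥ 1 ✓.

I_D ≈ 0.75 mA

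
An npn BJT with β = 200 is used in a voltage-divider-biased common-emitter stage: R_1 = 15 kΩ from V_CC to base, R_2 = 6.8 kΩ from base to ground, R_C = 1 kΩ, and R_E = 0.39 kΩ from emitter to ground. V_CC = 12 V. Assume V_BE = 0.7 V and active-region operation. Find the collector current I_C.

I_C ≈ 7.3 mA

Thevenize the base divider: V_Th = V_CC·R_2/(R_1+R_2) = 12×6.8/21.8 = 3.74 V, R_Th = R_1‖R_2 = 4.68 kΩ.
Base-emitter loop: V_Th = I_B·R_Th + V_BE + (β+1)I_B·R_E, so I_B = (3.74 − 0.7) / (4.68 + 201×0.39) = 0.0366 mA.
I_C = β·I_B = 200×0.0366 = 7.33 mA, and I_E = (β+1)I_B = 7.36 mA.
V_CE = V_CC − I_C·R_C − I_E·R_E = 12 − 7.33×1 − 7.36×0.39 = 1.8 V.
V_CE = 1.8 V > 0.2 V confirms active-region operation.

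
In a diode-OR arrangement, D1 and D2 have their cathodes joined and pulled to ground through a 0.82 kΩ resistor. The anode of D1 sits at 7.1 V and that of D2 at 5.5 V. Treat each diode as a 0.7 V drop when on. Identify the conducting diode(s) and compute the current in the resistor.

Assume both conduct. Then node N would need to be at both 7.1−0.7 = 6.4 V and 5.5−0.7 = 4.8 V, which is impossible.
Assume only D1 conducts: V_N = 7.1 − 0.7 = 6.4 V, so I_R = 6.4/0.82 = 7.8 mA.
Check D2: its anode-to-cathode voltage is 5.5 − 6.4 = -0.9 V < 0.7 V, so it is off. The assumption is consistent.

Only D1 conducts; I_R ≈ 7.8 mA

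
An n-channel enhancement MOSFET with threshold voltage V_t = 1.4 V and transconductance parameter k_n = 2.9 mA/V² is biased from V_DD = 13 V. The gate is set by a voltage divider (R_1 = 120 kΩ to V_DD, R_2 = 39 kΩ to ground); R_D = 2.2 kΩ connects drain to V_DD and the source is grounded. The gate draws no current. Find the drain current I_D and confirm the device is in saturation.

I_D ≈ 4.6 mA

V_G = V_DD·R_2/(R_1+R_2) = 13×39/159 = 3.19 V. With the source grounded, V_GS = V_G = 3.19 V.
Assume saturation: I_D = (k_n/2)(V_GS − V_t)² = (2.9/2)×(3.19 − 1.4)² = 1.45×1.79² = 4.64 mA.
V_DS = V_DD − I_D·R_D = 13 − 4.64×2.2 = 2.79 V.
Saturation requires V_DS ≥ V_GS − V_t = 1.79 V; 2.79 ≥ 1.79 ✓.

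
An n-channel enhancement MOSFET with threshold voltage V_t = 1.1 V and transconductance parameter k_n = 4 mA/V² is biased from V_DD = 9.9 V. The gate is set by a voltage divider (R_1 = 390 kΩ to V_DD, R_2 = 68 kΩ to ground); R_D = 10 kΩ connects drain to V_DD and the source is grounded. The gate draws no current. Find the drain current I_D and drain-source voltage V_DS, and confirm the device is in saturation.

I_D ≈ 0.27 mA, V_DS ≈ 7.2 V

V_G = V_DD·R_2/(R_1+R_2) = 9.9×68/458 = 1.47 V. With the source grounded, V_GS = V_G = 1.47 V.
Assume saturation: I_D = (k_n/2)(V_GS − V_t)² = (4/2)×(1.47 − 1.1)² = 2×0.37² = 0.274 mA.
V_DS = V_DD − I_D·R_D = 9.9 − 0.274×10 = 7.16 V.
Saturation requires V_DS ≥ V_GS − V_t = 0.37 V; 7.16 ≥ 0.37 ✓.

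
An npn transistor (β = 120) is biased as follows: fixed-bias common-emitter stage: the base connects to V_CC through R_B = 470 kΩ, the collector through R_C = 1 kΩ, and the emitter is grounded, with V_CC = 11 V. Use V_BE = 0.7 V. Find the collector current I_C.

Base loop: V_CC = I_B·R_B + V_BE, so I_B = (11 − 0.7)/470 kΩ = 0.0219 mA.
In the active region I_C = β·I_B = 120 × 0.0219 = 2.63 mA.
Collector loop: V_CE = V_CC − I_C·R_C = 11 − 2.63×1 = 8.37 V.
Since V_CE = 8.37 V > V_CE(sat) ≈ 0.2 V, the transistor is in the active region as assumed.

I_C ≈ 2.6 mA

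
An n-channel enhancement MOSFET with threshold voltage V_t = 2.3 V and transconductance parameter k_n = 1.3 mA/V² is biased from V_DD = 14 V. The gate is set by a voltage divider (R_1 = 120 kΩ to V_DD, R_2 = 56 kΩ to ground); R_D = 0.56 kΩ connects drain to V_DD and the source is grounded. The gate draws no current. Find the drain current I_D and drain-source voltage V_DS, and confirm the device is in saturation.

V_G = V_DD·R_2/(R_1+R_2) = 14×56/176 = 4.45 V. With the source grounded, V_GS = V_G = 4.45 V.
Assume saturation: I_D = (k_n/2)(V_GS − V_t)² = (1.3/2)×(4.45 − 2.3)² = 0.65×2.15² = 3.02 mA.
V_DS = V_DD − I_D·R_D = 14 − 3.02×0.56 = 12.3 V.
Saturation requires V_DS ≥ V_GS − V_t = 2.15 V; 12.3 ≥ 2.15 ✓.

I_D ≈ 3 mA, V_DS ≈ 12 V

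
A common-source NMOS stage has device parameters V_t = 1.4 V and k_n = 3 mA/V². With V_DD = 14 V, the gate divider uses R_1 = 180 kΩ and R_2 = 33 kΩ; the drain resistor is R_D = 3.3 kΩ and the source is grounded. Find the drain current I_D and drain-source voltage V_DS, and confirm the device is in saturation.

I_D ≈ 0.89 mA, V_DS ≈ 11 V

V_G = V_DD·R_2/(R_1+R_2) = 14×33/213 = 2.17 V. With the source grounded, V_GS = V_G = 2.17 V.
Assume saturation: I_D = (k_n/2)(V_GS − V_t)² = (3/2)×(2.17 − 1.4)² = 1.5×0.769² = 0.887 mA.
V_DS = V_DD − I_D·R_D = 14 − 0.887×3.3 = 11.1 V.
Saturation requires V_DS ≥ V_GS − V_t = 0.769 V; 11.1 ≥ 0.769 ✓.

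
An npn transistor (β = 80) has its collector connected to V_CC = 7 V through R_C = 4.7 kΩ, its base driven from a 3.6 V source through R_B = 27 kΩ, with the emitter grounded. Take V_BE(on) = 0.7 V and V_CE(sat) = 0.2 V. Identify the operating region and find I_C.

Assume active: I_B = (3.6 − 0.7)/27 = 0.107 mA, giving I_C = β·I_B = 8.59 mA.
But then V_CE = 7 − 8.59×4.7 = -33.4 V < V_CE(sat) = 0.2 V — impossible in the active region.
So the transistor is saturated. With V_CE = 0.2 V, I_C = (V_CC − 0.2)/R_C = 6.8/4.7 = 1.45 mA.
Check: β·I_B = 8.59 mA > I_C = 1.45 mA, confirming saturation.

saturation; I_C ≈ 1.4 mA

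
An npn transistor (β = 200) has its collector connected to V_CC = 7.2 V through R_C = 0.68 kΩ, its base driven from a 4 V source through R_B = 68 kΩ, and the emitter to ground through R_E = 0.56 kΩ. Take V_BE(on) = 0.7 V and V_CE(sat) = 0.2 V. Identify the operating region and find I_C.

active; I_C ≈ 3.7 mA

Assume active. Base-emitter loop: I_B = (V_BB − V_BE)/(R_B + (β+1)R_E) = (4 − 0.7)/(68 + 201×0.56) = 0.0183 mA.
I_C = β·I_B = 200×0.0183 = 3.66 mA.
V_CE = V_CC − I_C·R_C − I_E·R_E = 7.2 − 3.66×0.68 − 3.67×0.56 = 2.66 V > V_CE(sat), so the active-region assumption holds.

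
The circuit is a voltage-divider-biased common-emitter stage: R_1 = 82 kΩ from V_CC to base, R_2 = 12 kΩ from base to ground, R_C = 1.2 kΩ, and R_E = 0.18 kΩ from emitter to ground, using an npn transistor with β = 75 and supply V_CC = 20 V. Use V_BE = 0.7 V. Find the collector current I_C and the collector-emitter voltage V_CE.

I_C ≈ 5.8 mA, V_CE ≈ 12 V

Thevenize the base divider: V_Th = V_CC·R_2/(R_1+R_2) = 20×12/94 = 2.55 V, R_Th = R_1‖R_2 = 10.5 kΩ.
Base-emitter loop: V_Th = I_B·R_Th + V_BE + (β+1)I_B·R_E, so I_B = (2.55 − 0.7) / (10.5 + 76×0.18) = 0.0767 mA.
I_C = β·I_B = 75×0.0767 = 5.76 mA, and I_E = (β+1)I_B = 5.83 mA.
V_CE = V_CC − I_C·R_C − I_E·R_E = 20 − 5.76×1.2 − 5.83×0.18 = 12 V.
V_CE = 12 V > 0.2 V confirms active-region operation.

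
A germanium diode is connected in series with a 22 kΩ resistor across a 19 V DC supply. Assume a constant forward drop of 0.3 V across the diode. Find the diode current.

KVL around the loop: 19 = V_D + I·R = 0.3 + I × 22 kΩ.
So I = (19 − 0.3) / 22 kΩ = 18.7 / 22 = 0.85 mA.

I ≈ 0.85 mA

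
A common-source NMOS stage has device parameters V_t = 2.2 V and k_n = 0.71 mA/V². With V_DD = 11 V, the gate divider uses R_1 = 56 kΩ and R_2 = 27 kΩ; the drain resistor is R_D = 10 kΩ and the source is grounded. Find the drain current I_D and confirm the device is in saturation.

I_D ≈ 0.67 mA

V_G = V_DD·R_2/(R_1+R_2) = 11×27/83 = 3.58 V. With the source grounded, V_GS = V_G = 3.58 V.
Assume saturation: I_D = (k_n/2)(V_GS − V_t)² = (0.71/2)×(3.58 − 2.2)² = 0.355×1.38² = 0.674 mA.
V_DS = V_DD − I_D·R_D = 11 − 0.674×10 = 4.26 V.
Saturation requires V_DS ≥ V_GS − V_t = 1.38 V; 4.26 ≥ 1.38 ✓.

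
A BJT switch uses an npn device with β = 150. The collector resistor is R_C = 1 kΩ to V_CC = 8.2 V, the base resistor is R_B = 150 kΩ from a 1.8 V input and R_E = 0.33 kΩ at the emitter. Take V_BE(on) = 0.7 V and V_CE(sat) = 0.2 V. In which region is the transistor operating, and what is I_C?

Assume active. Base-emitter loop: I_B = (V_BB − V_BE)/(R_B + (β+1)R_E) = (1.8 − 0.7)/(150 + 151×0.33) = 0.0055 mA.
I_C = β·I_B = 150×0.0055 = 0.826 mA.
V_CE = V_CC − I_C·R_C − I_E·R_E = 8.2 − 0.826×1 − 0.831×0.33 = 7.1 V > V_CE(sat), so the active-region assumption holds.

active; I_C ≈ 0.83 mA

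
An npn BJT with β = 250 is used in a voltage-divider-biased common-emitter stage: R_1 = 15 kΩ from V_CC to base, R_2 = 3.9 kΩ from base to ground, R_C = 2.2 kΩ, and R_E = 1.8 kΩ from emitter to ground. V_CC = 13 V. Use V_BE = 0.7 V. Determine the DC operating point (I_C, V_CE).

Thevenize the base divider: V_Th = V_CC·R_2/(R_1+R_2) = 13×3.9/18.9 = 2.68 V, R_Th = R_1‖R_2 = 3.1 kΩ.
Base-emitter loop: V_Th = I_B·R_Th + V_BE + (β+1)I_B·R_E, so I_B = (2.68 − 0.7) / (3.1 + 251×1.8) = 0.00436 mA.
I_C = β·I_B = 250×0.00436 = 1.09 mA, and I_E = (β+1)I_B = 1.09 mA.
V_CE = V_CC − I_C·R_C − I_E·R_E = 13 − 1.09×2.2 − 1.09×1.8 = 8.63 V.
V_CE = 8.63 V > 0.2 V confirms active-region operation.

I_C ≈ 1.1 mA, V_CE ≈ 8.6 V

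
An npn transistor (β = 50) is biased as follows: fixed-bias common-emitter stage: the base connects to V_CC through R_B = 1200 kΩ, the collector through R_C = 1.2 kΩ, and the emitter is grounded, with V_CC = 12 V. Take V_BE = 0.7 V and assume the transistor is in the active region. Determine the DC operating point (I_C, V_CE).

Base loop: V_CC = I_B·R_B + V_BE, so I_B = (12 − 0.7)/1200 kΩ = 0.00942 mA.
In the active region I_C = β·I_B = 50 × 0.00942 = 0.471 mA.
Collector loop: V_CE = V_CC − I_C·R_C = 12 − 0.471×1.2 = 11.4 V.
Since V_CE = 11.4 V > V_CE(sat) ≈ 0.2 V, the transistor is in the active region as assumed.

I_C ≈ 0.47 mA, V_CE ≈ 11 V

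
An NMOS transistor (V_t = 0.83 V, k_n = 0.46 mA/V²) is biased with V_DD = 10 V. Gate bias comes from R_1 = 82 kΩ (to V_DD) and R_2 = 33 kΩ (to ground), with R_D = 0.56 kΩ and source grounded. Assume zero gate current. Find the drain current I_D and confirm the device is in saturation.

V_G = V_DD·R_2/(R_1+R_2) = 10×33/115 = 2.87 V. With the source grounded, V_GS = V_G = 2.87 V.
Assume saturation: I_D = (k_n/2)(V_GS − V_t)² = (0.46/2)×(2.87 − 0.83)² = 0.23×2.04² = 0.957 mA.
V_DS = V_DD − I_D·R_D = 10 − 0.957×0.56 = 9.46 V.
Saturation requires V_DS ≥ V_GS − V_t = 2.04 V; 9.46 ≥ 2.04 ✓.

I_D ≈ 0.96 mA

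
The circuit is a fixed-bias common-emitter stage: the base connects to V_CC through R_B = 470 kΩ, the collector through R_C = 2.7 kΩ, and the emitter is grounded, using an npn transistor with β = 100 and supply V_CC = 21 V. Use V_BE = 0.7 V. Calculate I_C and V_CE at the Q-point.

Base loop: V_CC = I_B·R_B + V_BE, so I_B = (21 − 0.7)/470 kΩ = 0.0432 mA.
In the active region I_C = β·I_B = 100 × 0.0432 = 4.32 mA.
Collector loop: V_CE = V_CC − I_C·R_C = 21 − 4.32×2.7 = 9.34 V.
Since V_CE = 9.34 V > V_CE(sat) ≈ 0.2 V, the transistor is in the active region as assumed.

I_C ≈ 4.3 mA, V_CE ≈ 9.3 V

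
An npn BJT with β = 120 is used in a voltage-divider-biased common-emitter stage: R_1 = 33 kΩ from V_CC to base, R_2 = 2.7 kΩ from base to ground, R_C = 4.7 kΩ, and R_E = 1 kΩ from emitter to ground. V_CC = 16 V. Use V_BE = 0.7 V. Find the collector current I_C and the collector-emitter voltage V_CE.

I_C ≈ 0.5 mA, V_CE ≈ 13 V

Thevenize the base divider: V_Th = V_CC·R_2/(R_1+R_2) = 16×2.7/35.7 = 1.21 V, R_Th = R_1‖R_2 = 2.5 kΩ.
Base-emitter loop: V_Th = I_B·R_Th + V_BE + (β+1)I_B·R_E, so I_B = (1.21 − 0.7) / (2.5 + 121×1) = 0.00413 mA.
I_C = β·I_B = 120×0.00413 = 0.496 mA, and I_E = (β+1)I_B = 0.5 mA.
V_CE = V_CC − I_C·R_C − I_E·R_E = 16 − 0.496×4.7 − 0.5×1 = 13.2 V.
V_CE = 13.2 V > 0.2 V confirms active-region operation.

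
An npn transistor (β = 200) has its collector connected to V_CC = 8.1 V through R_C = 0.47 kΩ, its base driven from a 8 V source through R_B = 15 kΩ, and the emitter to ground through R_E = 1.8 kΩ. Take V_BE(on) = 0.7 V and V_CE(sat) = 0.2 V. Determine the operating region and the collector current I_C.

Assume active: I_B = (8 − 0.7)/(15 + 201×1.8) = 0.0194 mA, I_C = β·I_B = 3.87 mA.
Then V_CE = 8.1 − 3.87×0.47 − 3.89×1.8 = -0.731 V < 0.2 V — the active assumption fails.
Re-solve with V_CE = 0.2 V. KCL at the emitter: V_E/R_E = (V_BB−0.7−V_E)/R_B + (V_CC−0.2−V_E)/R_C, giving V_E = 6.29 V.
I_C = (V_CC − 0.2 − V_E)/R_C = (7.9 − 6.29)/0.47 = 3.43 mA.
Check: I_B = (7.3 − 6.29)/15 = 0.0674 mA, and β·I_B = 13.5 mA > I_C, confirming saturation.

saturation; I_C ≈ 3.4 mA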